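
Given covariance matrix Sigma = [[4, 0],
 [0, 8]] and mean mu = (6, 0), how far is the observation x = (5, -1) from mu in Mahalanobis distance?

Step 1 — centre the observation: (x - mu) = (-1, -1).

Step 2 — invert Sigma. det(Sigma) = 4·8 - (0)² = 32.
  Sigma^{-1} = (1/det) · [[d, -b], [-b, a]] = [[0.25, 0],
 [0, 0.125]].

Step 3 — form the quadratic (x - mu)^T · Sigma^{-1} · (x - mu):
  Sigma^{-1} · (x - mu) = (-0.25, -0.125).
  (x - mu)^T · [Sigma^{-1} · (x - mu)] = (-1)·(-0.25) + (-1)·(-0.125) = 0.375.

Step 4 — take square root: d = √(0.375) ≈ 0.6124.

d(x, mu) = √(0.375) ≈ 0.6124


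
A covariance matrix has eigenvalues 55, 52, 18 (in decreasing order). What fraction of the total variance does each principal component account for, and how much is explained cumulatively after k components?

Step 1 — total variance = trace(Sigma) = Σ λ_i = 55 + 52 + 18 = 125.

Step 2 — fraction explained by component i = λ_i / Σ λ:
  PC1: 55/125 = 0.44
  PC2: 52/125 = 0.416
  PC3: 18/125 = 0.144

Step 3 — cumulative fraction after k components = (λ_1 + ... + λ_k) / Σ λ:
  k = 1: 55/125 = 0.44
  k = 2: (55 + 52)/125 = 107/125 = 0.856
  k = 3: (55 + 52 + 18)/125 = 125/125 = 1

Summary (fraction, with percent):

explained: PC1 0.44 (44%), PC2 0.416 (41.6%), PC3 0.144 (14.4%);  cumulative: 0.44, 0.856, 1


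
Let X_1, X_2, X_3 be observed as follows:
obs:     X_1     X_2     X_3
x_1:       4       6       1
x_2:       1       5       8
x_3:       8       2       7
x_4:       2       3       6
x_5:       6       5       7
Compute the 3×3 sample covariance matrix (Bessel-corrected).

Step 1 — column means:
  mean(X_1) = (4 + 1 + 8 + 2 + 6) / 5 = 21/5 = 4.2
  mean(X_2) = (6 + 5 + 2 + 3 + 5) / 5 = 21/5 = 4.2
  mean(X_3) = (1 + 8 + 7 + 6 + 7) / 5 = 29/5 = 5.8

Step 2 — sample covariance S[i,j] = (1/(n-1)) · Σ_k (x_{k,i} - mean_i) · (x_{k,j} - mean_j), with n-1 = 4.
  S[X_1,X_1] = ((-0.2)·(-0.2) + (-3.2)·(-3.2) + (3.8)·(3.8) + (-2.2)·(-2.2) + (1.8)·(1.8)) / 4 = 32.8/4 = 8.2
  S[X_1,X_2] = ((-0.2)·(1.8) + (-3.2)·(0.8) + (3.8)·(-2.2) + (-2.2)·(-1.2) + (1.8)·(0.8)) / 4 = -7.2/4 = -1.8
  S[X_1,X_3] = ((-0.2)·(-4.8) + (-3.2)·(2.2) + (3.8)·(1.2) + (-2.2)·(0.2) + (1.8)·(1.2)) / 4 = 0.2/4 = 0.05
  S[X_2,X_2] = ((1.8)·(1.8) + (0.8)·(0.8) + (-2.2)·(-2.2) + (-1.2)·(-1.2) + (0.8)·(0.8)) / 4 = 10.8/4 = 2.7
  S[X_2,X_3] = ((1.8)·(-4.8) + (0.8)·(2.2) + (-2.2)·(1.2) + (-1.2)·(0.2) + (0.8)·(1.2)) / 4 = -8.8/4 = -2.2
  S[X_3,X_3] = ((-4.8)·(-4.8) + (2.2)·(2.2) + (1.2)·(1.2) + (0.2)·(0.2) + (1.2)·(1.2)) / 4 = 30.8/4 = 7.7

S is symmetric (S[j,i] = S[i,j]). Assembling:

S = [[8.2, -1.8, 0.05],
 [-1.8, 2.7, -2.2],
 [0.05, -2.2, 7.7]]


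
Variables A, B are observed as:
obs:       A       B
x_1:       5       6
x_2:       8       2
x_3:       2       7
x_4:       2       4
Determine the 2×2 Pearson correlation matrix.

Step 1 — column means:
  mean(A) = (5 + 8 + 2 + 2) / 4 = 17/4 = 4.25
  mean(B) = (6 + 2 + 7 + 4) / 4 = 19/4 = 4.75

Step 2 — sample variances and covariances s[i,j] = (1/(n-1)) · Σ_k (x_{k,i} - mean_i) · (x_{k,j} - mean_j), with n-1 = 3:
  s[A,A] = ((0.75)·(0.75) + (3.75)·(3.75) + (-2.25)·(-2.25) + (-2.25)·(-2.25)) / 3 = 24.75/3 = 8.25
  s[A,B] = ((0.75)·(1.25) + (3.75)·(-2.75) + (-2.25)·(2.25) + (-2.25)·(-0.75)) / 3 = -12.75/3 = -4.25
  s[B,B] = ((1.25)·(1.25) + (-2.75)·(-2.75) + (2.25)·(2.25) + (-0.75)·(-0.75)) / 3 = 14.75/3 = 4.9167
  Sample standard deviations s_i = √(s[i,i]):
  s(A) = √(8.25) = 2.8723
  s(B) = √(4.9167) = 2.2174

Step 3 — r_{ij} = s_{ij} / (s_i · s_j):
  r[A,A] = 1 (diagonal).
  r[A,B] = -4.25 / (2.8723 · 2.2174) = -4.25 / 6.3689 = -0.6673
  r[B,B] = 1 (diagonal).

R is symmetric with unit diagonal. Assembling:

R = [[1, -0.6673],
 [-0.6673, 1]]


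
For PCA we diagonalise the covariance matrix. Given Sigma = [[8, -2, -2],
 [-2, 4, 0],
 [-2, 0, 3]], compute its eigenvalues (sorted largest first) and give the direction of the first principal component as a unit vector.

Step 1 — characteristic polynomial p(λ) = det(λI - Sigma) = λ³ - tr·λ² + c_1·λ - det, where tr = trace, c_1 = sum of the principal 2×2 minors, det = det(Sigma):
  tr = 8 + 4 + 3 = 15,
  c_1 = (8·4 - (-2)²) + (8·3 - (-2)²) + (4·3 - (0)²) = 28 + 20 + 12 = 60,
  det = 8·(4·3 - (0)²) - (-2)·((-2)·3 - (0)·(-2)) + (-2)·((-2)·(0) - 4·(-2)) = 8·(12) - (-2)·(-6) + (-2)·(8) = 68.
  So p(λ) = λ³ - 15λ² + 60λ - 68.
Step 2 — look for an integer root (rational root theorem: any rational root is an integer divisor of 68). Testing λ = 2:
  p(2) = 8 - 60 + 120 - 68 = 0  ✓
  Dividing out (λ - 2): p(λ) = (λ - 2)(λ² - 13λ + 34).
Step 3 — remaining eigenvalues from the quadratic λ² - 13λ + 34 = 0:
  Δ = 13² - 4·34 = 169 - 136 = 33,  λ = (13 ± √33)/2 = (13 ± 5.7446)/2 ≈ 9.3723 or 3.6277.
  Sorted: λ_1 = 9.3723,  λ_2 = 3.6277,  λ_3 = 2  (check: sum = 15 = tr ✓).

Step 4 — unit eigenvector for λ_1 ≈ 9.3723: v spans the null space of (Sigma - λ_1 I), whose rows are
  r_1 = (-1.3723, -2, -2),  r_2 = (-2, -5.3723, 0),  r_3 = (-2, 0, -6.3723).
  v is orthogonal to every row, so take v ∝ r_1 × r_2 = ((-2)·(0) - (-2)·(-5.3723), (-2)·(-2) - (-1.3723)·(0), (-1.3723)·(-5.3723) - (-2)·(-2)) ≈ (-10.7446, 4, 3.3723).
  Rescale (multiply by -1 so the first nonzero entry is positive): u = (10.7446, -4, -3.3723).
  ||u|| = √((10.7446)² + (-4)² + (-3.3723)²) = √(142.8179) ≈ 11.9506,  v_1 = u/||u|| ≈ (0.8991, -0.3347, -0.2822) (||v_1|| = 1).

λ_1 = 9.3723,  λ_2 = 3.6277,  λ_3 = 2;  v_1 ≈ (0.8991, -0.3347, -0.2822)


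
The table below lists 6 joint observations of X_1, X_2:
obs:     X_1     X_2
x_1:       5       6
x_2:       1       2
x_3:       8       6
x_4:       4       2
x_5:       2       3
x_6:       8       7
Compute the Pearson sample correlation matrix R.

Step 1 — column means:
  mean(X_1) = (5 + 1 + 8 + 4 + 2 + 8) / 6 = 28/6 = 4.6667
  mean(X_2) = (6 + 2 + 6 + 2 + 3 + 7) / 6 = 26/6 = 4.3333

Step 2 — sample variances and covariances s[i,j] = (1/(n-1)) · Σ_k (x_{k,i} - mean_i) · (x_{k,j} - mean_j), with n-1 = 5:
  s[X_1,X_1] = ((0.3333)·(0.3333) + (-3.6667)·(-3.6667) + (3.3333)·(3.3333) + (-0.6667)·(-0.6667) + (-2.6667)·(-2.6667) + (3.3333)·(3.3333)) / 5 = 43.3333/5 = 8.6667
  s[X_1,X_2] = ((0.3333)·(1.6667) + (-3.6667)·(-2.3333) + (3.3333)·(1.6667) + (-0.6667)·(-2.3333) + (-2.6667)·(-1.3333) + (3.3333)·(2.6667)) / 5 = 28.6667/5 = 5.7333
  s[X_2,X_2] = ((1.6667)·(1.6667) + (-2.3333)·(-2.3333) + (1.6667)·(1.6667) + (-2.3333)·(-2.3333) + (-1.3333)·(-1.3333) + (2.6667)·(2.6667)) / 5 = 25.3333/5 = 5.0667
  Sample standard deviations s_i = √(s[i,i]):
  s(X_1) = √(8.6667) = 2.9439
  s(X_2) = √(5.0667) = 2.2509

Step 3 — r_{ij} = s_{ij} / (s_i · s_j):
  r[X_1,X_1] = 1 (diagonal).
  r[X_1,X_2] = 5.7333 / (2.9439 · 2.2509) = 5.7333 / 6.6265 = 0.8652
  r[X_2,X_2] = 1 (diagonal).

R is symmetric with unit diagonal. Assembling:

R = [[1, 0.8652],
 [0.8652, 1]]


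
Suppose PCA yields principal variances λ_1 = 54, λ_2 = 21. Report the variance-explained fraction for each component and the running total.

Step 1 — total variance = trace(Sigma) = Σ λ_i = 54 + 21 = 75.

Step 2 — fraction explained by component i = λ_i / Σ λ:
  PC1: 54/75 = 0.72
  PC2: 21/75 = 0.28

Step 3 — cumulative fraction after k components = (λ_1 + ... + λ_k) / Σ λ:
  k = 1: 54/75 = 0.72
  k = 2: (54 + 21)/75 = 75/75 = 1

Summary (fraction, with percent):

explained: PC1 0.72 (72%), PC2 0.28 (28%);  cumulative: 0.72, 1


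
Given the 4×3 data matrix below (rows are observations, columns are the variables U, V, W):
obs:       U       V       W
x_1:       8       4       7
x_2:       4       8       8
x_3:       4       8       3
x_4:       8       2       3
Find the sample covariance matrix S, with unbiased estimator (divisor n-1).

Step 1 — column means:
  mean(U) = (8 + 4 + 4 + 8) / 4 = 24/4 = 6
  mean(V) = (4 + 8 + 8 + 2) / 4 = 22/4 = 5.5
  mean(W) = (7 + 8 + 3 + 3) / 4 = 21/4 = 5.25

Step 2 — sample covariance S[i,j] = (1/(n-1)) · Σ_k (x_{k,i} - mean_i) · (x_{k,j} - mean_j), with n-1 = 3.
  S[U,U] = ((2)·(2) + (-2)·(-2) + (-2)·(-2) + (2)·(2)) / 3 = 16/3 = 5.3333
  S[U,V] = ((2)·(-1.5) + (-2)·(2.5) + (-2)·(2.5) + (2)·(-3.5)) / 3 = -20/3 = -6.6667
  S[U,W] = ((2)·(1.75) + (-2)·(2.75) + (-2)·(-2.25) + (2)·(-2.25)) / 3 = -2/3 = -0.6667
  S[V,V] = ((-1.5)·(-1.5) + (2.5)·(2.5) + (2.5)·(2.5) + (-3.5)·(-3.5)) / 3 = 27/3 = 9
  S[V,W] = ((-1.5)·(1.75) + (2.5)·(2.75) + (2.5)·(-2.25) + (-3.5)·(-2.25)) / 3 = 6.5/3 = 2.1667
  S[W,W] = ((1.75)·(1.75) + (2.75)·(2.75) + (-2.25)·(-2.25) + (-2.25)·(-2.25)) / 3 = 20.75/3 = 6.9167

S is symmetric (S[j,i] = S[i,j]). Assembling:

S = [[5.3333, -6.6667, -0.6667],
 [-6.6667, 9, 2.1667],
 [-0.6667, 2.1667, 6.9167]]


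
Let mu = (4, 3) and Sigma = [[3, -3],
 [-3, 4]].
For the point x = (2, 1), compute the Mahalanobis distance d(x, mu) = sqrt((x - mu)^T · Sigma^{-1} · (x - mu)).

Step 1 — centre the observation: (x - mu) = (-2, -2).

Step 2 — invert Sigma. det(Sigma) = 3·4 - (-3)² = 3.
  Sigma^{-1} = (1/det) · [[d, -b], [-b, a]] = [[1.3333, 1],
 [1, 1]].

Step 3 — form the quadratic (x - mu)^T · Sigma^{-1} · (x - mu):
  Sigma^{-1} · (x - mu) = (-4.6667, -4).
  (x - mu)^T · [Sigma^{-1} · (x - mu)] = (-2)·(-4.6667) + (-2)·(-4) = 17.3333.

Step 4 — take square root: d = √(17.3333) ≈ 4.1633.

d(x, mu) = √(17.3333) ≈ 4.1633


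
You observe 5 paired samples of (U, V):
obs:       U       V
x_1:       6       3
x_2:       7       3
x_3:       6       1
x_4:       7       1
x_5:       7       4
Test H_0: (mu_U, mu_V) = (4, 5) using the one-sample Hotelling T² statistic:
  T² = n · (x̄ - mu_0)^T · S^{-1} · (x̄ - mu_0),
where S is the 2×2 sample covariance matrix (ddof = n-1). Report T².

Step 1 — sample mean vector:
  mean(U) = (6 + 7 + 6 + 7 + 7) / 5 = 33/5 = 6.6
  mean(V) = (3 + 3 + 1 + 1 + 4) / 5 = 12/5 = 2.4
  x̄ = (6.6, 2.4),  deviation x̄ - mu_0 = (6.6, 2.4) - (4, 5) = (2.6, -2.6).

Step 2 — sample covariance matrix, S[i,j] = (1/(n-1)) · Σ_k (x_{k,i} - mean_i) · (x_{k,j} - mean_j), divisor n-1 = 4:
  S[U,U] = ((-0.6)·(-0.6) + (0.4)·(0.4) + (-0.6)·(-0.6) + (0.4)·(0.4) + (0.4)·(0.4)) / 4 = 1.2/4 = 0.3
  S[U,V] = ((-0.6)·(0.6) + (0.4)·(0.6) + (-0.6)·(-1.4) + (0.4)·(-1.4) + (0.4)·(1.6)) / 4 = 0.8/4 = 0.2
  S[V,V] = ((0.6)·(0.6) + (0.6)·(0.6) + (-1.4)·(-1.4) + (-1.4)·(-1.4) + (1.6)·(1.6)) / 4 = 7.2/4 = 1.8
  S = [[0.3, 0.2],
 [0.2, 1.8]].

Step 3 — invert S. det(S) = 0.3·1.8 - (0.2)² = 0.5.
  S^{-1} = (1/det) · [[d, -b], [-b, a]] = [[3.6, -0.4],
 [-0.4, 0.6]].

Step 4 — quadratic form (x̄ - mu_0)^T · S^{-1} · (x̄ - mu_0):
  S^{-1} · (x̄ - mu_0) = (10.4, -2.6),
  (x̄ - mu_0)^T · [...] = (2.6)·(10.4) + (-2.6)·(-2.6) = 33.8.

Step 5 — scale by n: T² = 5 · 33.8 = 169.

T² ≈ 169


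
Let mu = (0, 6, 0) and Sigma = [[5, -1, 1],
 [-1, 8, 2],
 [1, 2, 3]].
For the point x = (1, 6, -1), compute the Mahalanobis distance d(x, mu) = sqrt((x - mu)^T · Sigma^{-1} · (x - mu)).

Step 1 — centre the observation: (x - mu) = (1, 0, -1).

Step 2 — invert Sigma (cofactor / det for 3×3, or solve directly):
  Sigma^{-1} = [[0.2353, 0.0588, -0.1176],
 [0.0588, 0.1647, -0.1294],
 [-0.1176, -0.1294, 0.4588]].

Step 3 — form the quadratic (x - mu)^T · Sigma^{-1} · (x - mu):
  Sigma^{-1} · (x - mu) = (0.3529, 0.1882, -0.5765).
  (x - mu)^T · [Sigma^{-1} · (x - mu)] = (1)·(0.3529) + (0)·(0.1882) + (-1)·(-0.5765) = 0.9294.

Step 4 — take square root: d = √(0.9294) ≈ 0.9641.

d(x, mu) = √(0.9294) ≈ 0.9641


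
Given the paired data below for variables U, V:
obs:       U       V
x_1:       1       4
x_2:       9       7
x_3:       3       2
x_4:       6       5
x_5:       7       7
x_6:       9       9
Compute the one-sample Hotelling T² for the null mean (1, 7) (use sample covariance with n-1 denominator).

Step 1 — sample mean vector:
  mean(U) = (1 + 9 + 3 + 6 + 7 + 9) / 6 = 35/6 = 5.8333
  mean(V) = (4 + 7 + 2 + 5 + 7 + 9) / 6 = 34/6 = 5.6667
  x̄ = (5.8333, 5.6667),  deviation x̄ - mu_0 = (5.8333, 5.6667) - (1, 7) = (4.8333, -1.3333).

Step 2 — sample covariance matrix, S[i,j] = (1/(n-1)) · Σ_k (x_{k,i} - mean_i) · (x_{k,j} - mean_j), divisor n-1 = 5:
  S[U,U] = ((-4.8333)·(-4.8333) + (3.1667)·(3.1667) + (-2.8333)·(-2.8333) + (0.1667)·(0.1667) + (1.1667)·(1.1667) + (3.1667)·(3.1667)) / 5 = 52.8333/5 = 10.5667
  S[U,V] = ((-4.8333)·(-1.6667) + (3.1667)·(1.3333) + (-2.8333)·(-3.6667) + (0.1667)·(-0.6667) + (1.1667)·(1.3333) + (3.1667)·(3.3333)) / 5 = 34.6667/5 = 6.9333
  S[V,V] = ((-1.6667)·(-1.6667) + (1.3333)·(1.3333) + (-3.6667)·(-3.6667) + (-0.6667)·(-0.6667) + (1.3333)·(1.3333) + (3.3333)·(3.3333)) / 5 = 31.3333/5 = 6.2667
  S = [[10.5667, 6.9333],
 [6.9333, 6.2667]].

Step 3 — invert S. det(S) = 10.5667·6.2667 - (6.9333)² = 18.1467.
  S^{-1} = (1/det) · [[d, -b], [-b, a]] = [[0.3453, -0.3821],
 [-0.3821, 0.5823]].

Step 4 — quadratic form (x̄ - mu_0)^T · S^{-1} · (x̄ - mu_0):
  S^{-1} · (x̄ - mu_0) = (2.1785, -2.6231),
  (x̄ - mu_0)^T · [...] = (4.8333)·(2.1785) + (-1.3333)·(-2.6231) = 14.0271.

Step 5 — scale by n: T² = 6 · 14.0271 = 84.1624.

T² ≈ 84.1624


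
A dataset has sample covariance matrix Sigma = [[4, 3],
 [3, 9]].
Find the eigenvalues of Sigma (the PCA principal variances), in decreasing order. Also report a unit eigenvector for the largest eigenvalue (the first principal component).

Step 1 — characteristic polynomial of 2×2 Sigma:
  det(Sigma - λI) = λ² - trace · λ + det = 0.
  trace = 4 + 9 = 13, det = 4·9 - (3)² = 27.
Step 2 — discriminant:
  Δ = trace² - 4·det = 169 - 108 = 61.
Step 3 — eigenvalues:
  λ = (trace ± √Δ)/2 = (13 ± 7.8102)/2,
  λ_1 = 10.4051,  λ_2 = 2.5949.

Step 4 — unit eigenvector for λ_1: solve (Sigma - λ_1 I)v = 0. First row:
  (4 - 10.4051)·v_x + (3)·v_y = 0, i.e. (-6.4051)·v_x + (3)·v_y = 0,
  so v ∝ (b, λ_1 - a) = (3, 6.4051) = u.
  ||u|| = √((3)² + (6.4051)²) = √(50.0256) ≈ 7.0729,
  v_1 = u/||u|| ≈ (0.4242, 0.9056) (||v_1|| = 1).

λ_1 = 10.4051,  λ_2 = 2.5949;  v_1 ≈ (0.4242, 0.9056)


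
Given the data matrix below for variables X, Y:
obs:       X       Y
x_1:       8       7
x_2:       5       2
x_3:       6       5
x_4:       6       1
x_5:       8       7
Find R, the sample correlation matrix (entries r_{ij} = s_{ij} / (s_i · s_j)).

Step 1 — column means:
  mean(X) = (8 + 5 + 6 + 6 + 8) / 5 = 33/5 = 6.6
  mean(Y) = (7 + 2 + 5 + 1 + 7) / 5 = 22/5 = 4.4

Step 2 — sample variances and covariances s[i,j] = (1/(n-1)) · Σ_k (x_{k,i} - mean_i) · (x_{k,j} - mean_j), with n-1 = 4:
  s[X,X] = ((1.4)·(1.4) + (-1.6)·(-1.6) + (-0.6)·(-0.6) + (-0.6)·(-0.6) + (1.4)·(1.4)) / 4 = 7.2/4 = 1.8
  s[X,Y] = ((1.4)·(2.6) + (-1.6)·(-2.4) + (-0.6)·(0.6) + (-0.6)·(-3.4) + (1.4)·(2.6)) / 4 = 12.8/4 = 3.2
  s[Y,Y] = ((2.6)·(2.6) + (-2.4)·(-2.4) + (0.6)·(0.6) + (-3.4)·(-3.4) + (2.6)·(2.6)) / 4 = 31.2/4 = 7.8
  Sample standard deviations s_i = √(s[i,i]):
  s(X) = √(1.8) = 1.3416
  s(Y) = √(7.8) = 2.7928

Step 3 — r_{ij} = s_{ij} / (s_i · s_j):
  r[X,X] = 1 (diagonal).
  r[X,Y] = 3.2 / (1.3416 · 2.7928) = 3.2 / 3.747 = 0.854
  r[Y,Y] = 1 (diagonal).

R is symmetric with unit diagonal. Assembling:

R = [[1, 0.854],
 [0.854, 1]]


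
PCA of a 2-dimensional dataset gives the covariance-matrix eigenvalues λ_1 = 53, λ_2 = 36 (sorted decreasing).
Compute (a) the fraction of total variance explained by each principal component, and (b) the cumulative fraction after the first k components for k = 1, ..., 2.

Step 1 — total variance = trace(Sigma) = Σ λ_i = 53 + 36 = 89.

Step 2 — fraction explained by component i = λ_i / Σ λ:
  PC1: 53/89 = 0.5955
  PC2: 36/89 = 0.4045

Step 3 — cumulative fraction after k components = (λ_1 + ... + λ_k) / Σ λ:
  k = 1: 53/89 = 0.5955
  k = 2: (53 + 36)/89 = 89/89 = 1

Summary (fraction, with percent):

explained: PC1 0.5955 (59.55%), PC2 0.4045 (40.45%);  cumulative: 0.5955, 1


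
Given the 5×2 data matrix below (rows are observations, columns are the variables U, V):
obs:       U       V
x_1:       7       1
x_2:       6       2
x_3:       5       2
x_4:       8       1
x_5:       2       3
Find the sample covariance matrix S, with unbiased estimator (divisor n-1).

Step 1 — column means:
  mean(U) = (7 + 6 + 5 + 8 + 2) / 5 = 28/5 = 5.6
  mean(V) = (1 + 2 + 2 + 1 + 3) / 5 = 9/5 = 1.8

Step 2 — sample covariance S[i,j] = (1/(n-1)) · Σ_k (x_{k,i} - mean_i) · (x_{k,j} - mean_j), with n-1 = 4.
  S[U,U] = ((1.4)·(1.4) + (0.4)·(0.4) + (-0.6)·(-0.6) + (2.4)·(2.4) + (-3.6)·(-3.6)) / 4 = 21.2/4 = 5.3
  S[U,V] = ((1.4)·(-0.8) + (0.4)·(0.2) + (-0.6)·(0.2) + (2.4)·(-0.8) + (-3.6)·(1.2)) / 4 = -7.4/4 = -1.85
  S[V,V] = ((-0.8)·(-0.8) + (0.2)·(0.2) + (0.2)·(0.2) + (-0.8)·(-0.8) + (1.2)·(1.2)) / 4 = 2.8/4 = 0.7

S is symmetric (S[j,i] = S[i,j]). Assembling:

S = [[5.3, -1.85],
 [-1.85, 0.7]]


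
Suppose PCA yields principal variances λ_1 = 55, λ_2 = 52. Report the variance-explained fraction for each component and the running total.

Step 1 — total variance = trace(Sigma) = Σ λ_i = 55 + 52 = 107.

Step 2 — fraction explained by component i = λ_i / Σ λ:
  PC1: 55/107 = 0.514
  PC2: 52/107 = 0.486

Step 3 — cumulative fraction after k components = (λ_1 + ... + λ_k) / Σ λ:
  k = 1: 55/107 = 0.514
  k = 2: (55 + 52)/107 = 107/107 = 1

Summary (fraction, with percent):

explained: PC1 0.514 (51.4%), PC2 0.486 (48.6%);  cumulative: 0.514, 1


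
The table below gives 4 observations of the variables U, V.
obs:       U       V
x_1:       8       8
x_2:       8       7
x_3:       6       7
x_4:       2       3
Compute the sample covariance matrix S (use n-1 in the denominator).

Step 1 — column means:
  mean(U) = (8 + 8 + 6 + 2) / 4 = 24/4 = 6
  mean(V) = (8 + 7 + 7 + 3) / 4 = 25/4 = 6.25

Step 2 — sample covariance S[i,j] = (1/(n-1)) · Σ_k (x_{k,i} - mean_i) · (x_{k,j} - mean_j), with n-1 = 3.
  S[U,U] = ((2)·(2) + (2)·(2) + (0)·(0) + (-4)·(-4)) / 3 = 24/3 = 8
  S[U,V] = ((2)·(1.75) + (2)·(0.75) + (0)·(0.75) + (-4)·(-3.25)) / 3 = 18/3 = 6
  S[V,V] = ((1.75)·(1.75) + (0.75)·(0.75) + (0.75)·(0.75) + (-3.25)·(-3.25)) / 3 = 14.75/3 = 4.9167

S is symmetric (S[j,i] = S[i,j]). Assembling:

S = [[8, 6],
 [6, 4.9167]]


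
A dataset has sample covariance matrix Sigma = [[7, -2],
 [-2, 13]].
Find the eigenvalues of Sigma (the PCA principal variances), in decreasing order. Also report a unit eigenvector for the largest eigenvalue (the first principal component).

Step 1 — characteristic polynomial of 2×2 Sigma:
  det(Sigma - λI) = λ² - trace · λ + det = 0.
  trace = 7 + 13 = 20, det = 7·13 - (-2)² = 87.
Step 2 — discriminant:
  Δ = trace² - 4·det = 400 - 348 = 52.
Step 3 — eigenvalues:
  λ = (trace ± √Δ)/2 = (20 ± 7.2111)/2,
  λ_1 = 13.6056,  λ_2 = 6.3944.

Step 4 — unit eigenvector for λ_1: solve (Sigma - λ_1 I)v = 0. First row:
  (7 - 13.6056)·v_x + (-2)·v_y = 0, i.e. (-6.6056)·v_x + (-2)·v_y = 0,
  so v ∝ (b, λ_1 - a) = (-2, 6.6056); multiply by -1 so the first entry is positive: u = (2, -6.6056).
  ||u|| = √((2)² + (-6.6056)²) = √(47.6333) ≈ 6.9017,
  v_1 = u/||u|| ≈ (0.2898, -0.9571) (||v_1|| = 1).

λ_1 = 13.6056,  λ_2 = 6.3944;  v_1 ≈ (0.2898, -0.9571)


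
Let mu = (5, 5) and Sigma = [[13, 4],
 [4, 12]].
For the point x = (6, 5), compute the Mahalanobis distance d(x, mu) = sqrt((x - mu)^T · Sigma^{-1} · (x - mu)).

Step 1 — centre the observation: (x - mu) = (1, 0).

Step 2 — invert Sigma. det(Sigma) = 13·12 - (4)² = 140.
  Sigma^{-1} = (1/det) · [[d, -b], [-b, a]] = [[0.0857, -0.0286],
 [-0.0286, 0.0929]].

Step 3 — form the quadratic (x - mu)^T · Sigma^{-1} · (x - mu):
  Sigma^{-1} · (x - mu) = (0.0857, -0.0286).
  (x - mu)^T · [Sigma^{-1} · (x - mu)] = (1)·(0.0857) + (0)·(-0.0286) = 0.0857.

Step 4 — take square root: d = √(0.0857) ≈ 0.2928.

d(x, mu) = √(0.0857) ≈ 0.2928


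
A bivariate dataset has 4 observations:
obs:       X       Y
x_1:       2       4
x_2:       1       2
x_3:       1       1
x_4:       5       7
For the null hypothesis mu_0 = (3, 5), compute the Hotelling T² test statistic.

Step 1 — sample mean vector:
  mean(X) = (2 + 1 + 1 + 5) / 4 = 9/4 = 2.25
  mean(Y) = (4 + 2 + 1 + 7) / 4 = 14/4 = 3.5
  x̄ = (2.25, 3.5),  deviation x̄ - mu_0 = (2.25, 3.5) - (3, 5) = (-0.75, -1.5).

Step 2 — sample covariance matrix, S[i,j] = (1/(n-1)) · Σ_k (x_{k,i} - mean_i) · (x_{k,j} - mean_j), divisor n-1 = 3:
  S[X,X] = ((-0.25)·(-0.25) + (-1.25)·(-1.25) + (-1.25)·(-1.25) + (2.75)·(2.75)) / 3 = 10.75/3 = 3.5833
  S[X,Y] = ((-0.25)·(0.5) + (-1.25)·(-1.5) + (-1.25)·(-2.5) + (2.75)·(3.5)) / 3 = 14.5/3 = 4.8333
  S[Y,Y] = ((0.5)·(0.5) + (-1.5)·(-1.5) + (-2.5)·(-2.5) + (3.5)·(3.5)) / 3 = 21/3 = 7
  S = [[3.5833, 4.8333],
 [4.8333, 7]].

Step 3 — invert S. det(S) = 3.5833·7 - (4.8333)² = 1.7222.
  S^{-1} = (1/det) · [[d, -b], [-b, a]] = [[4.0645, -2.8065],
 [-2.8065, 2.0806]].

Step 4 — quadratic form (x̄ - mu_0)^T · S^{-1} · (x̄ - mu_0):
  S^{-1} · (x̄ - mu_0) = (1.1613, -1.0161),
  (x̄ - mu_0)^T · [...] = (-0.75)·(1.1613) + (-1.5)·(-1.0161) = 0.6532.

Step 5 — scale by n: T² = 4 · 0.6532 = 2.6129.

T² ≈ 2.6129


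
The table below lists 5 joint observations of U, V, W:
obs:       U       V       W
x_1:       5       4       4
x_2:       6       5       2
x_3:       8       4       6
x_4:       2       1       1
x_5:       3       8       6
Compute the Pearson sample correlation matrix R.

Step 1 — column means:
  mean(U) = (5 + 6 + 8 + 2 + 3) / 5 = 24/5 = 4.8
  mean(V) = (4 + 5 + 4 + 1 + 8) / 5 = 22/5 = 4.4
  mean(W) = (4 + 2 + 6 + 1 + 6) / 5 = 19/5 = 3.8

Step 2 — sample variances and covariances s[i,j] = (1/(n-1)) · Σ_k (x_{k,i} - mean_i) · (x_{k,j} - mean_j), with n-1 = 4:
  s[U,U] = ((0.2)·(0.2) + (1.2)·(1.2) + (3.2)·(3.2) + (-2.8)·(-2.8) + (-1.8)·(-1.8)) / 4 = 22.8/4 = 5.7
  s[U,V] = ((0.2)·(-0.4) + (1.2)·(0.6) + (3.2)·(-0.4) + (-2.8)·(-3.4) + (-1.8)·(3.6)) / 4 = 2.4/4 = 0.6
  s[U,W] = ((0.2)·(0.2) + (1.2)·(-1.8) + (3.2)·(2.2) + (-2.8)·(-2.8) + (-1.8)·(2.2)) / 4 = 8.8/4 = 2.2
  s[V,V] = ((-0.4)·(-0.4) + (0.6)·(0.6) + (-0.4)·(-0.4) + (-3.4)·(-3.4) + (3.6)·(3.6)) / 4 = 25.2/4 = 6.3
  s[V,W] = ((-0.4)·(0.2) + (0.6)·(-1.8) + (-0.4)·(2.2) + (-3.4)·(-2.8) + (3.6)·(2.2)) / 4 = 15.4/4 = 3.85
  s[W,W] = ((0.2)·(0.2) + (-1.8)·(-1.8) + (2.2)·(2.2) + (-2.8)·(-2.8) + (2.2)·(2.2)) / 4 = 20.8/4 = 5.2
  Sample standard deviations s_i = √(s[i,i]):
  s(U) = √(5.7) = 2.3875
  s(V) = √(6.3) = 2.51
  s(W) = √(5.2) = 2.2804

Step 3 — r_{ij} = s_{ij} / (s_i · s_j):
  r[U,U] = 1 (diagonal).
  r[U,V] = 0.6 / (2.3875 · 2.51) = 0.6 / 5.9925 = 0.1001
  r[U,W] = 2.2 / (2.3875 · 2.2804) = 2.2 / 5.4443 = 0.4041
  r[V,V] = 1 (diagonal).
  r[V,W] = 3.85 / (2.51 · 2.2804) = 3.85 / 5.7236 = 0.6726
  r[W,W] = 1 (diagonal).

R is symmetric with unit diagonal. Assembling:

R = [[1, 0.1001, 0.4041],
 [0.1001, 1, 0.6726],
 [0.4041, 0.6726, 1]]


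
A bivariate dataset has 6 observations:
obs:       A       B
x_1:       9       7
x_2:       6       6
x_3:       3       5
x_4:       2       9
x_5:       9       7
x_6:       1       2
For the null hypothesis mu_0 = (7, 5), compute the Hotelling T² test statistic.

Step 1 — sample mean vector:
  mean(A) = (9 + 6 + 3 + 2 + 9 + 1) / 6 = 30/6 = 5
  mean(B) = (7 + 6 + 5 + 9 + 7 + 2) / 6 = 36/6 = 6
  x̄ = (5, 6),  deviation x̄ - mu_0 = (5, 6) - (7, 5) = (-2, 1).

Step 2 — sample covariance matrix, S[i,j] = (1/(n-1)) · Σ_k (x_{k,i} - mean_i) · (x_{k,j} - mean_j), divisor n-1 = 5:
  S[A,A] = ((4)·(4) + (1)·(1) + (-2)·(-2) + (-3)·(-3) + (4)·(4) + (-4)·(-4)) / 5 = 62/5 = 12.4
  S[A,B] = ((4)·(1) + (1)·(0) + (-2)·(-1) + (-3)·(3) + (4)·(1) + (-4)·(-4)) / 5 = 17/5 = 3.4
  S[B,B] = ((1)·(1) + (0)·(0) + (-1)·(-1) + (3)·(3) + (1)·(1) + (-4)·(-4)) / 5 = 28/5 = 5.6
  S = [[12.4, 3.4],
 [3.4, 5.6]].

Step 3 — invert S. det(S) = 12.4·5.6 - (3.4)² = 57.88.
  S^{-1} = (1/det) · [[d, -b], [-b, a]] = [[0.0968, -0.0587],
 [-0.0587, 0.2142]].

Step 4 — quadratic form (x̄ - mu_0)^T · S^{-1} · (x̄ - mu_0):
  S^{-1} · (x̄ - mu_0) = (-0.2522, 0.3317),
  (x̄ - mu_0)^T · [...] = (-2)·(-0.2522) + (1)·(0.3317) = 0.8362.

Step 5 — scale by n: T² = 6 · 0.8362 = 5.0173.

T² ≈ 5.0173


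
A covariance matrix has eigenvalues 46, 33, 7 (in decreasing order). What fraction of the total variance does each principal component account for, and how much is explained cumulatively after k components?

Step 1 — total variance = trace(Sigma) = Σ λ_i = 46 + 33 + 7 = 86.

Step 2 — fraction explained by component i = λ_i / Σ λ:
  PC1: 46/86 = 0.5349
  PC2: 33/86 = 0.3837
  PC3: 7/86 = 0.0814

Step 3 — cumulative fraction after k components = (λ_1 + ... + λ_k) / Σ λ:
  k = 1: 46/86 = 0.5349
  k = 2: (46 + 33)/86 = 79/86 = 0.9186
  k = 3: (46 + 33 + 7)/86 = 86/86 = 1

Summary (fraction, with percent):

explained: PC1 0.5349 (53.49%), PC2 0.3837 (38.37%), PC3 0.0814 (8.14%);  cumulative: 0.5349, 0.9186, 1


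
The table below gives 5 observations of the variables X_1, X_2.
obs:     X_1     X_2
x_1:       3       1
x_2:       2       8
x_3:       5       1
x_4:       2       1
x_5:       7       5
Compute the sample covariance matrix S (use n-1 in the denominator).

Step 1 — column means:
  mean(X_1) = (3 + 2 + 5 + 2 + 7) / 5 = 19/5 = 3.8
  mean(X_2) = (1 + 8 + 1 + 1 + 5) / 5 = 16/5 = 3.2

Step 2 — sample covariance S[i,j] = (1/(n-1)) · Σ_k (x_{k,i} - mean_i) · (x_{k,j} - mean_j), with n-1 = 4.
  S[X_1,X_1] = ((-0.8)·(-0.8) + (-1.8)·(-1.8) + (1.2)·(1.2) + (-1.8)·(-1.8) + (3.2)·(3.2)) / 4 = 18.8/4 = 4.7
  S[X_1,X_2] = ((-0.8)·(-2.2) + (-1.8)·(4.8) + (1.2)·(-2.2) + (-1.8)·(-2.2) + (3.2)·(1.8)) / 4 = 0.2/4 = 0.05
  S[X_2,X_2] = ((-2.2)·(-2.2) + (4.8)·(4.8) + (-2.2)·(-2.2) + (-2.2)·(-2.2) + (1.8)·(1.8)) / 4 = 40.8/4 = 10.2

S is symmetric (S[j,i] = S[i,j]). Assembling:

S = [[4.7, 0.05],
 [0.05, 10.2]]


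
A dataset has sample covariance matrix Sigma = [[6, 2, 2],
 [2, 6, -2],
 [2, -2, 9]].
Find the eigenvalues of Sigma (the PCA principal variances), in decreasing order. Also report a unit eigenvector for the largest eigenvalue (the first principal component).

Step 1 — characteristic polynomial p(λ) = det(λI - Sigma) = λ³ - tr·λ² + c_1·λ - det, where tr = trace, c_1 = sum of the principal 2×2 minors, det = det(Sigma):
  tr = 6 + 6 + 9 = 21,
  c_1 = (6·6 - (2)²) + (6·9 - (2)²) + (6·9 - (-2)²) = 32 + 50 + 50 = 132,
  det = 6·(6·9 - (-2)²) - (2)·((2)·9 - (-2)·(2)) + (2)·((2)·(-2) - 6·(2)) = 6·(50) - (2)·(22) + (2)·(-16) = 224.
  So p(λ) = λ³ - 21λ² + 132λ - 224.
Step 2 — look for an integer root (rational root theorem: any rational root is an integer divisor of 224). Testing λ = 8:
  p(8) = 512 - 1344 + 1056 - 224 = 0  ✓
  Dividing out (λ - 8): p(λ) = (λ - 8)(λ² - 13λ + 28).
Step 3 — remaining eigenvalues from the quadratic λ² - 13λ + 28 = 0:
  Δ = 13² - 4·28 = 169 - 112 = 57,  λ = (13 ± √57)/2 = (13 ± 7.5498)/2 ≈ 10.2749 or 2.7251.
  Sorted: λ_1 = 10.2749,  λ_2 = 8,  λ_3 = 2.7251  (check: sum = 21 = tr ✓).

Step 4 — unit eigenvector for λ_1 ≈ 10.2749: v spans the null space of (Sigma - λ_1 I), whose rows are
  r_1 = (-4.2749, 2, 2),  r_2 = (2, -4.2749, -2),  r_3 = (2, -2, -1.2749).
  v is orthogonal to every row, so take v ∝ r_1 × r_2 = ((2)·(-2) - (2)·(-4.2749), (2)·(2) - (-4.2749)·(-2), (-4.2749)·(-4.2749) - (2)·(2)) ≈ (4.5498, -4.5498, 14.2749).
  Let u = (4.5498, -4.5498, 14.2749).
  ||u|| = √((4.5498)² + (-4.5498)² + (14.2749)²) = √(245.1752) ≈ 15.6581,  v_1 = u/||u|| ≈ (0.2906, -0.2906, 0.9117) (||v_1|| = 1).

λ_1 = 10.2749,  λ_2 = 8,  λ_3 = 2.7251;  v_1 ≈ (0.2906, -0.2906, 0.9117)


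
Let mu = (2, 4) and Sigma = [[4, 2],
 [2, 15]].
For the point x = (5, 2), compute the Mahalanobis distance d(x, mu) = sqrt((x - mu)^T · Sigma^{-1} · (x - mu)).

Step 1 — centre the observation: (x - mu) = (3, -2).

Step 2 — invert Sigma. det(Sigma) = 4·15 - (2)² = 56.
  Sigma^{-1} = (1/det) · [[d, -b], [-b, a]] = [[0.2679, -0.0357],
 [-0.0357, 0.0714]].

Step 3 — form the quadratic (x - mu)^T · Sigma^{-1} · (x - mu):
  Sigma^{-1} · (x - mu) = (0.875, -0.25).
  (x - mu)^T · [Sigma^{-1} · (x - mu)] = (3)·(0.875) + (-2)·(-0.25) = 3.125.

Step 4 — take square root: d = √(3.125) ≈ 1.7678.

d(x, mu) = √(3.125) ≈ 1.7678


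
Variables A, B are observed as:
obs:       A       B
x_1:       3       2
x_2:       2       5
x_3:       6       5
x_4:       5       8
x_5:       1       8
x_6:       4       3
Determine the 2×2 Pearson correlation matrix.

Step 1 — column means:
  mean(A) = (3 + 2 + 6 + 5 + 1 + 4) / 6 = 21/6 = 3.5
  mean(B) = (2 + 5 + 5 + 8 + 8 + 3) / 6 = 31/6 = 5.1667

Step 2 — sample variances and covariances s[i,j] = (1/(n-1)) · Σ_k (x_{k,i} - mean_i) · (x_{k,j} - mean_j), with n-1 = 5:
  s[A,A] = ((-0.5)·(-0.5) + (-1.5)·(-1.5) + (2.5)·(2.5) + (1.5)·(1.5) + (-2.5)·(-2.5) + (0.5)·(0.5)) / 5 = 17.5/5 = 3.5
  s[A,B] = ((-0.5)·(-3.1667) + (-1.5)·(-0.1667) + (2.5)·(-0.1667) + (1.5)·(2.8333) + (-2.5)·(2.8333) + (0.5)·(-2.1667)) / 5 = -2.5/5 = -0.5
  s[B,B] = ((-3.1667)·(-3.1667) + (-0.1667)·(-0.1667) + (-0.1667)·(-0.1667) + (2.8333)·(2.8333) + (2.8333)·(2.8333) + (-2.1667)·(-2.1667)) / 5 = 30.8333/5 = 6.1667
  Sample standard deviations s_i = √(s[i,i]):
  s(A) = √(3.5) = 1.8708
  s(B) = √(6.1667) = 2.4833

Step 3 — r_{ij} = s_{ij} / (s_i · s_j):
  r[A,A] = 1 (diagonal).
  r[A,B] = -0.5 / (1.8708 · 2.4833) = -0.5 / 4.6458 = -0.1076
  r[B,B] = 1 (diagonal).

R is symmetric with unit diagonal. Assembling:

R = [[1, -0.1076],
 [-0.1076, 1]]


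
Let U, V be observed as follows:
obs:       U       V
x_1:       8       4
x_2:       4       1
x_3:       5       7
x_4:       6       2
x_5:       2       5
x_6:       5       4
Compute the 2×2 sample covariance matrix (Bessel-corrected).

Step 1 — column means:
  mean(U) = (8 + 4 + 5 + 6 + 2 + 5) / 6 = 30/6 = 5
  mean(V) = (4 + 1 + 7 + 2 + 5 + 4) / 6 = 23/6 = 3.8333

Step 2 — sample covariance S[i,j] = (1/(n-1)) · Σ_k (x_{k,i} - mean_i) · (x_{k,j} - mean_j), with n-1 = 5.
  S[U,U] = ((3)·(3) + (-1)·(-1) + (0)·(0) + (1)·(1) + (-3)·(-3) + (0)·(0)) / 5 = 20/5 = 4
  S[U,V] = ((3)·(0.1667) + (-1)·(-2.8333) + (0)·(3.1667) + (1)·(-1.8333) + (-3)·(1.1667) + (0)·(0.1667)) / 5 = -2/5 = -0.4
  S[V,V] = ((0.1667)·(0.1667) + (-2.8333)·(-2.8333) + (3.1667)·(3.1667) + (-1.8333)·(-1.8333) + (1.1667)·(1.1667) + (0.1667)·(0.1667)) / 5 = 22.8333/5 = 4.5667

S is symmetric (S[j,i] = S[i,j]). Assembling:

S = [[4, -0.4],
 [-0.4, 4.5667]]


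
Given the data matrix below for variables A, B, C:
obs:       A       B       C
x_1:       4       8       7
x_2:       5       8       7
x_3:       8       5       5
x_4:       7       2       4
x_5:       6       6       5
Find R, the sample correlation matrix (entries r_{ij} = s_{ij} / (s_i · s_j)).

Step 1 — column means:
  mean(A) = (4 + 5 + 8 + 7 + 6) / 5 = 30/5 = 6
  mean(B) = (8 + 8 + 5 + 2 + 6) / 5 = 29/5 = 5.8
  mean(C) = (7 + 7 + 5 + 4 + 5) / 5 = 28/5 = 5.6

Step 2 — sample variances and covariances s[i,j] = (1/(n-1)) · Σ_k (x_{k,i} - mean_i) · (x_{k,j} - mean_j), with n-1 = 4:
  s[A,A] = ((-2)·(-2) + (-1)·(-1) + (2)·(2) + (1)·(1) + (0)·(0)) / 4 = 10/4 = 2.5
  s[A,B] = ((-2)·(2.2) + (-1)·(2.2) + (2)·(-0.8) + (1)·(-3.8) + (0)·(0.2)) / 4 = -12/4 = -3
  s[A,C] = ((-2)·(1.4) + (-1)·(1.4) + (2)·(-0.6) + (1)·(-1.6) + (0)·(-0.6)) / 4 = -7/4 = -1.75
  s[B,B] = ((2.2)·(2.2) + (2.2)·(2.2) + (-0.8)·(-0.8) + (-3.8)·(-3.8) + (0.2)·(0.2)) / 4 = 24.8/4 = 6.2
  s[B,C] = ((2.2)·(1.4) + (2.2)·(1.4) + (-0.8)·(-0.6) + (-3.8)·(-1.6) + (0.2)·(-0.6)) / 4 = 12.6/4 = 3.15
  s[C,C] = ((1.4)·(1.4) + (1.4)·(1.4) + (-0.6)·(-0.6) + (-1.6)·(-1.6) + (-0.6)·(-0.6)) / 4 = 7.2/4 = 1.8
  Sample standard deviations s_i = √(s[i,i]):
  s(A) = √(2.5) = 1.5811
  s(B) = √(6.2) = 2.49
  s(C) = √(1.8) = 1.3416

Step 3 — r_{ij} = s_{ij} / (s_i · s_j):
  r[A,A] = 1 (diagonal).
  r[A,B] = -3 / (1.5811 · 2.49) = -3 / 3.937 = -0.762
  r[A,C] = -1.75 / (1.5811 · 1.3416) = -1.75 / 2.1213 = -0.825
  r[B,B] = 1 (diagonal).
  r[B,C] = 3.15 / (2.49 · 1.3416) = 3.15 / 3.3407 = 0.9429
  r[C,C] = 1 (diagonal).

R is symmetric with unit diagonal. Assembling:

R = [[1, -0.762, -0.825],
 [-0.762, 1, 0.9429],
 [-0.825, 0.9429, 1]]


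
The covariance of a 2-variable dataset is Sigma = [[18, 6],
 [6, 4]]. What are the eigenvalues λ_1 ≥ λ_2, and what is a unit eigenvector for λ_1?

Step 1 — characteristic polynomial of 2×2 Sigma:
  det(Sigma - λI) = λ² - trace · λ + det = 0.
  trace = 18 + 4 = 22, det = 18·4 - (6)² = 36.
Step 2 — discriminant:
  Δ = trace² - 4·det = 484 - 144 = 340.
Step 3 — eigenvalues:
  λ = (trace ± √Δ)/2 = (22 ± 18.4391)/2,
  λ_1 = 20.2195,  λ_2 = 1.7805.

Step 4 — unit eigenvector for λ_1: solve (Sigma - λ_1 I)v = 0. First row:
  (18 - 20.2195)·v_x + (6)·v_y = 0, i.e. (-2.2195)·v_x + (6)·v_y = 0,
  so v ∝ (b, λ_1 - a) = (6, 2.2195) = u.
  ||u|| = √((6)² + (2.2195)²) = √(40.9264) ≈ 6.3974,
  v_1 = u/||u|| ≈ (0.9379, 0.3469) (||v_1|| = 1).

λ_1 = 20.2195,  λ_2 = 1.7805;  v_1 ≈ (0.9379, 0.3469)


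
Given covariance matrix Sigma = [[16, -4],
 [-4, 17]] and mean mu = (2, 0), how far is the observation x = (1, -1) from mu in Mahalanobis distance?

Step 1 — centre the observation: (x - mu) = (-1, -1).

Step 2 — invert Sigma. det(Sigma) = 16·17 - (-4)² = 256.
  Sigma^{-1} = (1/det) · [[d, -b], [-b, a]] = [[0.0664, 0.0156],
 [0.0156, 0.0625]].

Step 3 — form the quadratic (x - mu)^T · Sigma^{-1} · (x - mu):
  Sigma^{-1} · (x - mu) = (-0.082, -0.0781).
  (x - mu)^T · [Sigma^{-1} · (x - mu)] = (-1)·(-0.082) + (-1)·(-0.0781) = 0.1602.

Step 4 — take square root: d = √(0.1602) ≈ 0.4002.

d(x, mu) = √(0.1602) ≈ 0.4002


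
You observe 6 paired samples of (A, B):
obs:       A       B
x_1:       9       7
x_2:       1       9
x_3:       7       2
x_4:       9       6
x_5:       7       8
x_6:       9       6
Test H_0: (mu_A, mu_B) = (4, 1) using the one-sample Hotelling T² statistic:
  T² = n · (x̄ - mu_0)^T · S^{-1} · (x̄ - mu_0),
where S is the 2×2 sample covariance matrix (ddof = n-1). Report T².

Step 1 — sample mean vector:
  mean(A) = (9 + 1 + 7 + 9 + 7 + 9) / 6 = 42/6 = 7
  mean(B) = (7 + 9 + 2 + 6 + 8 + 6) / 6 = 38/6 = 6.3333
  x̄ = (7, 6.3333),  deviation x̄ - mu_0 = (7, 6.3333) - (4, 1) = (3, 5.3333).

Step 2 — sample covariance matrix, S[i,j] = (1/(n-1)) · Σ_k (x_{k,i} - mean_i) · (x_{k,j} - mean_j), divisor n-1 = 5:
  S[A,A] = ((2)·(2) + (-6)·(-6) + (0)·(0) + (2)·(2) + (0)·(0) + (2)·(2)) / 5 = 48/5 = 9.6
  S[A,B] = ((2)·(0.6667) + (-6)·(2.6667) + (0)·(-4.3333) + (2)·(-0.3333) + (0)·(1.6667) + (2)·(-0.3333)) / 5 = -16/5 = -3.2
  S[B,B] = ((0.6667)·(0.6667) + (2.6667)·(2.6667) + (-4.3333)·(-4.3333) + (-0.3333)·(-0.3333) + (1.6667)·(1.6667) + (-0.3333)·(-0.3333)) / 5 = 29.3333/5 = 5.8667
  S = [[9.6, -3.2],
 [-3.2, 5.8667]].

Step 3 — invert S. det(S) = 9.6·5.8667 - (-3.2)² = 46.08.
  S^{-1} = (1/det) · [[d, -b], [-b, a]] = [[0.1273, 0.0694],
 [0.0694, 0.2083]].

Step 4 — quadratic form (x̄ - mu_0)^T · S^{-1} · (x̄ - mu_0):
  S^{-1} · (x̄ - mu_0) = (0.7523, 1.3194),
  (x̄ - mu_0)^T · [...] = (3)·(0.7523) + (5.3333)·(1.3194) = 9.294.

Step 5 — scale by n: T² = 6 · 9.294 = 55.7639.

T² ≈ 55.7639


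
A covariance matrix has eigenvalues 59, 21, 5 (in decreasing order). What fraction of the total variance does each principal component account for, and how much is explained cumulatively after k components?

Step 1 — total variance = trace(Sigma) = Σ λ_i = 59 + 21 + 5 = 85.

Step 2 — fraction explained by component i = λ_i / Σ λ:
  PC1: 59/85 = 0.6941
  PC2: 21/85 = 0.2471
  PC3: 5/85 = 0.0588

Step 3 — cumulative fraction after k components = (λ_1 + ... + λ_k) / Σ λ:
  k = 1: 59/85 = 0.6941
  k = 2: (59 + 21)/85 = 80/85 = 0.9412
  k = 3: (59 + 21 + 5)/85 = 85/85 = 1

Summary (fraction, with percent):

explained: PC1 0.6941 (69.41%), PC2 0.2471 (24.71%), PC3 0.0588 (5.88%);  cumulative: 0.6941, 0.9412, 1


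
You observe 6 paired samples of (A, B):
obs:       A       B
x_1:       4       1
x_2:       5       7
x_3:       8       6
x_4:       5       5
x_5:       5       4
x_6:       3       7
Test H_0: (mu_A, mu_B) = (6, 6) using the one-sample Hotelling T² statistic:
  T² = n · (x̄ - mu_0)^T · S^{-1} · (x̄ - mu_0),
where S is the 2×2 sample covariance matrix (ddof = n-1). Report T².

Step 1 — sample mean vector:
  mean(A) = (4 + 5 + 8 + 5 + 5 + 3) / 6 = 30/6 = 5
  mean(B) = (1 + 7 + 6 + 5 + 4 + 7) / 6 = 30/6 = 5
  x̄ = (5, 5),  deviation x̄ - mu_0 = (5, 5) - (6, 6) = (-1, -1).

Step 2 — sample covariance matrix, S[i,j] = (1/(n-1)) · Σ_k (x_{k,i} - mean_i) · (x_{k,j} - mean_j), divisor n-1 = 5:
  S[A,A] = ((-1)·(-1) + (0)·(0) + (3)·(3) + (0)·(0) + (0)·(0) + (-2)·(-2)) / 5 = 14/5 = 2.8
  S[A,B] = ((-1)·(-4) + (0)·(2) + (3)·(1) + (0)·(0) + (0)·(-1) + (-2)·(2)) / 5 = 3/5 = 0.6
  S[B,B] = ((-4)·(-4) + (2)·(2) + (1)·(1) + (0)·(0) + (-1)·(-1) + (2)·(2)) / 5 = 26/5 = 5.2
  S = [[2.8, 0.6],
 [0.6, 5.2]].

Step 3 — invert S. det(S) = 2.8·5.2 - (0.6)² = 14.2.
  S^{-1} = (1/det) · [[d, -b], [-b, a]] = [[0.3662, -0.0423],
 [-0.0423, 0.1972]].

Step 4 — quadratic form (x̄ - mu_0)^T · S^{-1} · (x̄ - mu_0):
  S^{-1} · (x̄ - mu_0) = (-0.3239, -0.1549),
  (x̄ - mu_0)^T · [...] = (-1)·(-0.3239) + (-1)·(-0.1549) = 0.4789.

Step 5 — scale by n: T² = 6 · 0.4789 = 2.8732.

T² ≈ 2.8732


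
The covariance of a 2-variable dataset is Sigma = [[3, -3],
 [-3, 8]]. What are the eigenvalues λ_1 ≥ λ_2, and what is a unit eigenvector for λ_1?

Step 1 — characteristic polynomial of 2×2 Sigma:
  det(Sigma - λI) = λ² - trace · λ + det = 0.
  trace = 3 + 8 = 11, det = 3·8 - (-3)² = 15.
Step 2 — discriminant:
  Δ = trace² - 4·det = 121 - 60 = 61.
Step 3 — eigenvalues:
  λ = (trace ± √Δ)/2 = (11 ± 7.8102)/2,
  λ_1 = 9.4051,  λ_2 = 1.5949.

Step 4 — unit eigenvector for λ_1: solve (Sigma - λ_1 I)v = 0. First row:
  (3 - 9.4051)·v_x + (-3)·v_y = 0, i.e. (-6.4051)·v_x + (-3)·v_y = 0,
  so v ∝ (b, λ_1 - a) = (-3, 6.4051); multiply by -1 so the first entry is positive: u = (3, -6.4051).
  ||u|| = √((3)² + (-6.4051)²) = √(50.0256) ≈ 7.0729,
  v_1 = u/||u|| ≈ (0.4242, -0.9056) (||v_1|| = 1).

λ_1 = 9.4051,  λ_2 = 1.5949;  v_1 ≈ (0.4242, -0.9056)


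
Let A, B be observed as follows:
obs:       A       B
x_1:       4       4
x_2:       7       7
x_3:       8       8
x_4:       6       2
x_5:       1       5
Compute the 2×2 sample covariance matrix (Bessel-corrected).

Step 1 — column means:
  mean(A) = (4 + 7 + 8 + 6 + 1) / 5 = 26/5 = 5.2
  mean(B) = (4 + 7 + 8 + 2 + 5) / 5 = 26/5 = 5.2

Step 2 — sample covariance S[i,j] = (1/(n-1)) · Σ_k (x_{k,i} - mean_i) · (x_{k,j} - mean_j), with n-1 = 4.
  S[A,A] = ((-1.2)·(-1.2) + (1.8)·(1.8) + (2.8)·(2.8) + (0.8)·(0.8) + (-4.2)·(-4.2)) / 4 = 30.8/4 = 7.7
  S[A,B] = ((-1.2)·(-1.2) + (1.8)·(1.8) + (2.8)·(2.8) + (0.8)·(-3.2) + (-4.2)·(-0.2)) / 4 = 10.8/4 = 2.7
  S[B,B] = ((-1.2)·(-1.2) + (1.8)·(1.8) + (2.8)·(2.8) + (-3.2)·(-3.2) + (-0.2)·(-0.2)) / 4 = 22.8/4 = 5.7

S is symmetric (S[j,i] = S[i,j]). Assembling:

S = [[7.7, 2.7],
 [2.7, 5.7]]


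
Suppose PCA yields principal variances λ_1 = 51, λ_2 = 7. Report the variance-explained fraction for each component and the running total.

Step 1 — total variance = trace(Sigma) = Σ λ_i = 51 + 7 = 58.

Step 2 — fraction explained by component i = λ_i / Σ λ:
  PC1: 51/58 = 0.8793
  PC2: 7/58 = 0.1207

Step 3 — cumulative fraction after k components = (λ_1 + ... + λ_k) / Σ λ:
  k = 1: 51/58 = 0.8793
  k = 2: (51 + 7)/58 = 58/58 = 1

Summary (fraction, with percent):

explained: PC1 0.8793 (87.93%), PC2 0.1207 (12.07%);  cumulative: 0.8793, 1


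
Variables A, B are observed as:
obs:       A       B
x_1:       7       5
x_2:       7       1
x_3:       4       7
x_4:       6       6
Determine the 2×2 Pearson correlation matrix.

Step 1 — column means:
  mean(A) = (7 + 7 + 4 + 6) / 4 = 24/4 = 6
  mean(B) = (5 + 1 + 7 + 6) / 4 = 19/4 = 4.75

Step 2 — sample variances and covariances s[i,j] = (1/(n-1)) · Σ_k (x_{k,i} - mean_i) · (x_{k,j} - mean_j), with n-1 = 3:
  s[A,A] = ((1)·(1) + (1)·(1) + (-2)·(-2) + (0)·(0)) / 3 = 6/3 = 2
  s[A,B] = ((1)·(0.25) + (1)·(-3.75) + (-2)·(2.25) + (0)·(1.25)) / 3 = -8/3 = -2.6667
  s[B,B] = ((0.25)·(0.25) + (-3.75)·(-3.75) + (2.25)·(2.25) + (1.25)·(1.25)) / 3 = 20.75/3 = 6.9167
  Sample standard deviations s_i = √(s[i,i]):
  s(A) = √(2) = 1.4142
  s(B) = √(6.9167) = 2.63

Step 3 — r_{ij} = s_{ij} / (s_i · s_j):
  r[A,A] = 1 (diagonal).
  r[A,B] = -2.6667 / (1.4142 · 2.63) = -2.6667 / 3.7193 = -0.717
  r[B,B] = 1 (diagonal).

R is symmetric with unit diagonal. Assembling:

R = [[1, -0.717],
 [-0.717, 1]]
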